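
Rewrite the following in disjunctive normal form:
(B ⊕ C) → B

(B ⊕ C) → B
≡ ¬(B ⊕ C) ∨ B
≡ ¬((B ∧ ¬C) ∨ (¬B ∧ C)) ∨ B
≡ (¬(B ∧ ¬C) ∧ ¬(¬B ∧ C)) ∨ B
≡ ((¬B ∨ ¬¬C) ∧ ¬(¬B ∧ C)) ∨ B
≡ ((¬B ∨ C) ∧ ¬(¬B ∧ C)) ∨ B
≡ ((¬B ∨ C) ∧ (¬¬B ∨ ¬C)) ∨ B
≡ ((¬B ∨ C) ∧ (B ∨ ¬C)) ∨ B
≡ (¬B ∧ B) ∨ (¬B ∧ ¬C) ∨ (C ∧ B) ∨ (C ∧ ¬C) ∨ B
≡ (¬B ∧ ¬C) ∨ B

(¬B ∧ ¬C) ∨ B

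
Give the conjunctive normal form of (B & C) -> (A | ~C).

~B | ~C | A

(B & C) -> (A | ~C)
= ~(B & C) | A | ~C   [eliminate ->]
= ~B | ~C | A | ~C   [De Morgan]
= ~B | ~C | A   [simplify]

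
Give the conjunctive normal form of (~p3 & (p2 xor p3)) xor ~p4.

(~p3 | ~p4) & (p2 | p3 | ~p4) & (p3 | ~p2 | p4)

(~p3 & (p2 xor p3)) xor ~p4
≡ ((~p3 & (p2 xor p3)) | ~p4) & ~(~p3 & (p2 xor p3) & ~p4)   (expand xor)
≡ ((~p3 & (p2 | p3) & ~(p2 & p3)) | ~p4) & ~(~p3 & (p2 xor p3) & ~p4)   (expand xor)
≡ ((~p3 & (p2 | p3) & ~(p2 & p3)) | ~p4) & ~(~p3 & (p2 | p3) & ~(p2 & p3) & ~p4)   (expand xor)
≡ ((~p3 & (p2 | p3) & (~p2 | ~p3)) | ~p4) & ~(~p3 & (p2 | p3) & ~(p2 & p3) & ~p4)   (De Morgan)
≡ ((~p3 & (p2 | p3) & (~p2 | ~p3)) | ~p4) & (~~p3 | ~(p2 | p3) | ~~(p2 & p3) | ~~p4)   (De Morgan)
≡ ((~p3 & (p2 | p3) & (~p2 | ~p3)) | ~p4) & (p3 | ~(p2 | p3) | ~~(p2 & p3) | ~~p4)   (double negation)
≡ ((~p3 & (p2 | p3) & (~p2 | ~p3)) | ~p4) & (p3 | (~p2 & ~p3) | ~~(p2 & p3) | ~~p4)   (De Morgan)
≡ ((~p3 & (p2 | p3) & (~p2 | ~p3)) | ~p4) & (p3 | (~p2 & ~p3) | (p2 & p3) | ~~p4)   (double negation)
≡ ((~p3 & (p2 | p3) & (~p2 | ~p3)) | ~p4) & (p3 | (~p2 & ~p3) | (p2 & p3) | p4)   (double negation)
≡ (~p3 | ~p4) & (p2 | p3 | ~p4) & (~p2 | ~p3 | ~p4) & (p3 | ~p2 | p2 | p4) & (p3 | ~p2 | p3 | p4) & (p3 | ~p3 | p2 | p4) & (p3 | ~p3 | p3 | p4)   (distribute | over &)
≡ (~p3 | ~p4) & (p2 | p3 | ~p4) & (p3 | ~p2 | p4)   (simplify)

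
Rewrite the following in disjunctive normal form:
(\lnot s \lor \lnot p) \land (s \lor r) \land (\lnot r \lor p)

(\lnot s \lor \lnot p) \land (s \lor r) \land (\lnot r \lor p)
= (\lnot s \land s \land \lnot r) \lor (\lnot s \land s \land p) \lor (\lnot s \land r \land \lnot r) \lor (\lnot s \land r \land p) \lor (\lnot p \land s \land \lnot r) \lor (\lnot p \land s \land p) \lor (\lnot p \land r \land \lnot r) \lor (\lnot p \land r \land p)
= (\lnot s \land r \land p) \lor (\lnot p \land s \land \lnot r)

(\lnot s \land r \land p) \lor (\lnot p \land s \land \lnot r)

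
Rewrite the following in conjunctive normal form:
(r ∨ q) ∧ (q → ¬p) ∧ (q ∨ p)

(r ∨ q) ∧ (¬q ∨ ¬p) ∧ (q ∨ p)

(r ∨ q) ∧ (q → ¬p) ∧ (q ∨ p)
≡ (r ∨ q) ∧ (¬q ∨ ¬p) ∧ (q ∨ p)   [eliminate →]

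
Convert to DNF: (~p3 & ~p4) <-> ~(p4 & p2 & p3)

(~p3 & ~p4) <-> ~(p4 & p2 & p3)
≡ ((~p3 & ~p4) -> ~(p4 & p2 & p3)) & (~(p4 & p2 & p3) -> (~p3 & ~p4))
≡ (~(~p3 & ~p4) | ~(p4 & p2 & p3)) & (~(p4 & p2 & p3) -> (~p3 & ~p4))
≡ (~(~p3 & ~p4) | ~(p4 & p2 & p3)) & (~~(p4 & p2 & p3) | (~p3 & ~p4))
≡ (~~p3 | ~~p4 | ~(p4 & p2 & p3)) & (~~(p4 & p2 & p3) | (~p3 & ~p4))
≡ (p3 | ~~p4 | ~(p4 & p2 & p3)) & (~~(p4 & p2 & p3) | (~p3 & ~p4))
≡ (p3 | p4 | ~(p4 & p2 & p3)) & (~~(p4 & p2 & p3) | (~p3 & ~p4))
≡ (p3 | p4 | ~p4 | ~p2 | ~p3) & (~~(p4 & p2 & p3) | (~p3 & ~p4))
≡ (p3 | p4 | ~p4 | ~p2 | ~p3) & ((p4 & p2 & p3) | (~p3 & ~p4))
≡ (p3 & p4 & p2 & p3) | (p3 & ~p3 & ~p4) | (p4 & p4 & p2 & p3) | (p4 & ~p3 & ~p4) | (~p4 & p4 & p2 & p3) | (~p4 & ~p3 & ~p4) | (~p2 & p4 & p2 & p3) | (~p2 & ~p3 & ~p4) | (~p3 & p4 & p2 & p3) | (~p3 & ~p3 & ~p4)
≡ (p3 & p4 & p2) | (~p4 & ~p3)

(p3 & p4 & p2) | (~p4 & ~p3)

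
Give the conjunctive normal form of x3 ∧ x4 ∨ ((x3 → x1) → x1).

x3 ∧ x4 ∨ ((x3 → x1) → x1)
≡ x3 ∧ x4 ∨ ¬(x3 → x1) ∨ x1   (eliminate →)
≡ x3 ∧ x4 ∨ ¬(¬x3 ∨ x1) ∨ x1   (eliminate →)
≡ x3 ∧ x4 ∨ ¬¬x3 ∧ ¬x1 ∨ x1   (De Morgan)
≡ x3 ∧ x4 ∨ x3 ∧ ¬x1 ∨ x1   (double negation)
≡ (x3 ∨ x3 ∨ x1) ∧ (x3 ∨ ¬x1 ∨ x1) ∧ (x4 ∨ x3 ∨ x1) ∧ (x4 ∨ ¬x1 ∨ x1)   (distribute ∨ over ∧)
≡ x3 ∨ x1   (simplify)

x3 ∨ x1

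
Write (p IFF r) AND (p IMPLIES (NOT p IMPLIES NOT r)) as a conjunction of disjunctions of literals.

(p IFF r) AND (p IMPLIES (NOT p IMPLIES NOT r))
≡ (p IMPLIES r) AND (r IMPLIES p) AND (p IMPLIES (NOT p IMPLIES NOT r))   [eliminate IFF]
≡ (NOT p OR r) AND (r IMPLIES p) AND (p IMPLIES (NOT p IMPLIES NOT r))   [eliminate IMPLIES]
≡ (NOT p OR r) AND (NOT r OR p) AND (p IMPLIES (NOT p IMPLIES NOT r))   [eliminate IMPLIES]
≡ (NOT p OR r) AND (NOT r OR p) AND (NOT p OR (NOT p IMPLIES NOT r))   [eliminate IMPLIES]
≡ (NOT p OR r) AND (NOT r OR p) AND (NOT p OR NOT NOT p OR NOT r)   [eliminate IMPLIES]
≡ (NOT p OR r) AND (NOT r OR p) AND (NOT p OR p OR NOT r)   [double negation]
≡ (NOT p OR r) AND (NOT r OR p)   [simplify]

(NOT p OR r) AND (NOT r OR p)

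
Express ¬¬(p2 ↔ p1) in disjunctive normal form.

¬¬(p2 ↔ p1)
⇔ ¬¬((p2 → p1) ∧ (p1 → p2))   [eliminate ↔]
⇔ ¬¬((¬p2 ∨ p1) ∧ (p1 → p2))   [eliminate →]
⇔ ¬¬((¬p2 ∨ p1) ∧ (¬p1 ∨ p2))   [eliminate →]
⇔ (¬p2 ∨ p1) ∧ (¬p1 ∨ p2)   [double negation]
⇔ (¬p2 ∧ ¬p1) ∨ (¬p2 ∧ p2) ∨ (p1 ∧ ¬p1) ∨ (p1 ∧ p2)   [distribute ∧ over ∨]
⇔ (¬p2 ∧ ¬p1) ∨ (p1 ∧ p2)   [simplify]

(¬p2 ∧ ¬p1) ∨ (p1 ∧ p2)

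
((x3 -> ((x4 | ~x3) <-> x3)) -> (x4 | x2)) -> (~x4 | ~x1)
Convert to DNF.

~x4 | ~x1

((x3 -> ((x4 | ~x3) <-> x3)) -> (x4 | x2)) -> (~x4 | ~x1)
≡ ~((x3 -> ((x4 | ~x3) <-> x3)) -> (x4 | x2)) | ~x4 | ~x1   [eliminate ->]
≡ ~(~(x3 -> ((x4 | ~x3) <-> x3)) | x4 | x2) | ~x4 | ~x1   [eliminate ->]
≡ ~(~(~x3 | ((x4 | ~x3) <-> x3)) | x4 | x2) | ~x4 | ~x1   [eliminate ->]
≡ ~(~(~x3 | (((x4 | ~x3) -> x3) & (x3 -> (x4 | ~x3)))) | x4 | x2) | ~x4 | ~x1   [eliminate <->]
≡ ~(~(~x3 | ((~(x4 | ~x3) | x3) & (x3 -> (x4 | ~x3)))) | x4 | x2) | ~x4 | ~x1   [eliminate ->]
≡ ~(~(~x3 | ((~(x4 | ~x3) | x3) & (~x3 | x4 | ~x3))) | x4 | x2) | ~x4 | ~x1   [eliminate ->]
≡ (~~(~x3 | ((~(x4 | ~x3) | x3) & (~x3 | x4 | ~x3))) & ~x4 & ~x2) | ~x4 | ~x1   [De Morgan]
≡ ((~x3 | ((~(x4 | ~x3) | x3) & (~x3 | x4 | ~x3))) & ~x4 & ~x2) | ~x4 | ~x1   [double negation]
≡ ((~x3 | (((~x4 & ~~x3) | x3) & (~x3 | x4 | ~x3))) & ~x4 & ~x2) | ~x4 | ~x1   [De Morgan]
≡ ((~x3 | (((~x4 & x3) | x3) & (~x3 | x4 | ~x3))) & ~x4 & ~x2) | ~x4 | ~x1   [double negation]
≡ (~x3 & ~x4 & ~x2) | (~x4 & x3 & ~x3 & ~x4 & ~x2) | (~x4 & x3 & x4 & ~x4 & ~x2) | (~x4 & x3 & ~x3 & ~x4 & ~x2) | (x3 & ~x3 & ~x4 & ~x2) | (x3 & x4 & ~x4 & ~x2) | (x3 & ~x3 & ~x4 & ~x2) | ~x4 | ~x1   [distribute & over |]
≡ ~x4 | ~x1   [simplify]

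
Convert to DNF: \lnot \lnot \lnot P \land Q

\lnot \lnot \lnot P \land Q
⇔ \lnot P \land Q

\lnot P \land Q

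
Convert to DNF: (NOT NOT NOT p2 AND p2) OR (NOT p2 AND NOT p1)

NOT p2 AND NOT p1

(NOT NOT NOT p2 AND p2) OR (NOT p2 AND NOT p1)
= (NOT p2 AND p2) OR (NOT p2 AND NOT p1)
= NOT p2 AND NOT p1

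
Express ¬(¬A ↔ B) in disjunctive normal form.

(¬A ∧ ¬B) ∨ (B ∧ A)

¬(¬A ↔ B)
≡ ¬((¬A → B) ∧ (B → ¬A))
≡ ¬((¬¬A ∨ B) ∧ (B → ¬A))
≡ ¬((¬¬A ∨ B) ∧ (¬B ∨ ¬A))
≡ ¬(¬¬A ∨ B) ∨ ¬(¬B ∨ ¬A)
≡ (¬¬¬A ∧ ¬B) ∨ ¬(¬B ∨ ¬A)
≡ (¬A ∧ ¬B) ∨ ¬(¬B ∨ ¬A)
≡ (¬A ∧ ¬B) ∨ (¬¬B ∧ ¬¬A)
≡ (¬A ∧ ¬B) ∨ (B ∧ ¬¬A)
≡ (¬A ∧ ¬B) ∨ (B ∧ A)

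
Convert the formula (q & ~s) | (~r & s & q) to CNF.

q & (~s | ~r)

(q & ~s) | (~r & s & q)
≡ (q | ~r) & (q | s) & (q | q) & (~s | ~r) & (~s | s) & (~s | q)   [distribute | over &]
≡ q & (~s | ~r)   [simplify]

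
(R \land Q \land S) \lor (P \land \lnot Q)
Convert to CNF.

(R \lor P) \land (R \lor \lnot Q) \land (Q \lor P) \land (S \lor P) \land (S \lor \lnot Q)

(R \land Q \land S) \lor (P \land \lnot Q)
≡ (R \lor P) \land (R \lor \lnot Q) \land (Q \lor P) \land (Q \lor \lnot Q) \land (S \lor P) \land (S \lor \lnot Q)   [distribute \lor over \land]
≡ (R \lor P) \land (R \lor \lnot Q) \land (Q \lor P) \land (S \lor P) \land (S \lor \lnot Q)   [simplify]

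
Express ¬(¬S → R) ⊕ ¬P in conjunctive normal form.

¬(¬S → R) ⊕ ¬P
≡ (¬(¬S → R) ∨ ¬P) ∧ ¬(¬(¬S → R) ∧ ¬P)   [expand ⊕]
≡ (¬(¬¬S ∨ R) ∨ ¬P) ∧ ¬(¬(¬S → R) ∧ ¬P)   [eliminate →]
≡ (¬(¬¬S ∨ R) ∨ ¬P) ∧ ¬(¬(¬¬S ∨ R) ∧ ¬P)   [eliminate →]
≡ ((¬¬¬S ∧ ¬R) ∨ ¬P) ∧ ¬(¬(¬¬S ∨ R) ∧ ¬P)   [De Morgan]
≡ ((¬S ∧ ¬R) ∨ ¬P) ∧ ¬(¬(¬¬S ∨ R) ∧ ¬P)   [double negation]
≡ ((¬S ∧ ¬R) ∨ ¬P) ∧ (¬¬(¬¬S ∨ R) ∨ ¬¬P)   [De Morgan]
≡ ((¬S ∧ ¬R) ∨ ¬P) ∧ (¬¬S ∨ R ∨ ¬¬P)   [double negation]
≡ ((¬S ∧ ¬R) ∨ ¬P) ∧ (S ∨ R ∨ ¬¬P)   [double negation]
≡ ((¬S ∧ ¬R) ∨ ¬P) ∧ (S ∨ R ∨ P)   [double negation]
≡ (¬S ∨ ¬P) ∧ (¬R ∨ ¬P) ∧ (S ∨ R ∨ P)   [distribute ∨ over ∧]

(¬S ∨ ¬P) ∧ (¬R ∨ ¬P) ∧ (S ∨ R ∨ P)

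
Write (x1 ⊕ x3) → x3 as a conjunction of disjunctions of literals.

(x1 ⊕ x3) → x3
≡ ¬(x1 ⊕ x3) ∨ x3   [eliminate →]
≡ ¬((x1 ∨ x3) ∧ ¬(x1 ∧ x3)) ∨ x3   [expand ⊕]
≡ ¬(x1 ∨ x3) ∨ ¬¬(x1 ∧ x3) ∨ x3   [De Morgan]
≡ (¬x1 ∧ ¬x3) ∨ ¬¬(x1 ∧ x3) ∨ x3   [De Morgan]
≡ (¬x1 ∧ ¬x3) ∨ (x1 ∧ x3) ∨ x3   [double negation]
≡ (¬x1 ∨ x1 ∨ x3) ∧ (¬x1 ∨ x3 ∨ x3) ∧ (¬x3 ∨ x1 ∨ x3) ∧ (¬x3 ∨ x3 ∨ x3)   [distribute ∨ over ∧]
≡ ¬x1 ∨ x3   [simplify]

¬x1 ∨ x3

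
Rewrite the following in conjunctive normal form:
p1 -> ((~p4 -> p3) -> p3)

p1 -> ((~p4 -> p3) -> p3)
≡ ~p1 | ((~p4 -> p3) -> p3)   — eliminate ->
≡ ~p1 | ~(~p4 -> p3) | p3   — eliminate ->
≡ ~p1 | ~(~~p4 | p3) | p3   — eliminate ->
≡ ~p1 | (~~~p4 & ~p3) | p3   — De Morgan
≡ ~p1 | (~p4 & ~p3) | p3   — double negation
≡ (~p1 | ~p4 | p3) & (~p1 | ~p3 | p3)   — distribute | over &
≡ ~p1 | ~p4 | p3   — simplify

~p1 | ~p4 | p3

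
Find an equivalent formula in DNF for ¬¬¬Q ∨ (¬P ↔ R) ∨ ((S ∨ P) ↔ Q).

¬Q ∨ (P ∧ ¬R) ∨ (R ∧ ¬P) ∨ (Q ∧ S) ∨ (Q ∧ P)

¬¬¬Q ∨ (¬P ↔ R) ∨ ((S ∨ P) ↔ Q)
≡ ¬¬¬Q ∨ ((¬P → R) ∧ (R → ¬P)) ∨ ((S ∨ P) ↔ Q)   [eliminate ↔]
≡ ¬¬¬Q ∨ ((¬¬P ∨ R) ∧ (R → ¬P)) ∨ ((S ∨ P) ↔ Q)   [eliminate →]
≡ ¬¬¬Q ∨ ((¬¬P ∨ R) ∧ (¬R ∨ ¬P)) ∨ ((S ∨ P) ↔ Q)   [eliminate →]
≡ ¬¬¬Q ∨ ((¬¬P ∨ R) ∧ (¬R ∨ ¬P)) ∨ (((S ∨ P) → Q) ∧ (Q → (S ∨ P)))   [eliminate ↔]
≡ ¬¬¬Q ∨ ((¬¬P ∨ R) ∧ (¬R ∨ ¬P)) ∨ ((¬(S ∨ P) ∨ Q) ∧ (Q → (S ∨ P)))   [eliminate →]
≡ ¬¬¬Q ∨ ((¬¬P ∨ R) ∧ (¬R ∨ ¬P)) ∨ ((¬(S ∨ P) ∨ Q) ∧ (¬Q ∨ S ∨ P))   [eliminate →]
≡ ¬Q ∨ ((¬¬P ∨ R) ∧ (¬R ∨ ¬P)) ∨ ((¬(S ∨ P) ∨ Q) ∧ (¬Q ∨ S ∨ P))   [double negation]
≡ ¬Q ∨ ((P ∨ R) ∧ (¬R ∨ ¬P)) ∨ ((¬(S ∨ P) ∨ Q) ∧ (¬Q ∨ S ∨ P))   [double negation]
≡ ¬Q ∨ ((P ∨ R) ∧ (¬R ∨ ¬P)) ∨ (((¬S ∧ ¬P) ∨ Q) ∧ (¬Q ∨ S ∨ P))   [De Morgan]
≡ ¬Q ∨ (P ∧ ¬R) ∨ (P ∧ ¬P) ∨ (R ∧ ¬R) ∨ (R ∧ ¬P) ∨ (¬S ∧ ¬P ∧ ¬Q) ∨ (¬S ∧ ¬P ∧ S) ∨ (¬S ∧ ¬P ∧ P) ∨ (Q ∧ ¬Q) ∨ (Q ∧ S) ∨ (Q ∧ P)   [distribute ∧ over ∨]
≡ ¬Q ∨ (P ∧ ¬R) ∨ (R ∧ ¬P) ∨ (Q ∧ S) ∨ (Q ∧ P)   [simplify]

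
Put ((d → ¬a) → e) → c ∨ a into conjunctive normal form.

¬e ∨ c ∨ a

((d → ¬a) → e) → c ∨ a
= ¬((d → ¬a) → e) ∨ c ∨ a   [eliminate →]
= ¬(¬(d → ¬a) ∨ e) ∨ c ∨ a   [eliminate →]
= ¬(¬(¬d ∨ ¬a) ∨ e) ∨ c ∨ a   [eliminate →]
= ¬¬(¬d ∨ ¬a) ∧ ¬e ∨ c ∨ a   [De Morgan]
= (¬d ∨ ¬a) ∧ ¬e ∨ c ∨ a   [double negation]
= (¬d ∨ ¬a ∨ c ∨ a) ∧ (¬e ∨ c ∨ a)   [distribute ∨ over ∧]
= ¬e ∨ c ∨ a   [simplify]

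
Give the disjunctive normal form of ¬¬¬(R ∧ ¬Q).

¬¬¬(R ∧ ¬Q)
= ¬(R ∧ ¬Q)   [double negation]
= ¬R ∨ ¬¬Q   [De Morgan]
= ¬R ∨ Q   [double negation]

¬R ∨ Q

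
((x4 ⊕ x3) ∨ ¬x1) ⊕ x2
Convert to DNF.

((x4 ⊕ x3) ∨ ¬x1) ⊕ x2
≡ (((x4 ⊕ x3) ∨ ¬x1) ∧ ¬x2) ∨ (¬((x4 ⊕ x3) ∨ ¬x1) ∧ x2)   (expand ⊕)
≡ (((x4 ∧ ¬x3) ∨ (¬x4 ∧ x3) ∨ ¬x1) ∧ ¬x2) ∨ (¬((x4 ⊕ x3) ∨ ¬x1) ∧ x2)   (expand ⊕)
≡ (((x4 ∧ ¬x3) ∨ (¬x4 ∧ x3) ∨ ¬x1) ∧ ¬x2) ∨ (¬((x4 ∧ ¬x3) ∨ (¬x4 ∧ x3) ∨ ¬x1) ∧ x2)   (expand ⊕)
≡ (((x4 ∧ ¬x3) ∨ (¬x4 ∧ x3) ∨ ¬x1) ∧ ¬x2) ∨ (¬(x4 ∧ ¬x3) ∧ ¬(¬x4 ∧ x3) ∧ ¬¬x1 ∧ x2)   (De Morgan)
≡ (((x4 ∧ ¬x3) ∨ (¬x4 ∧ x3) ∨ ¬x1) ∧ ¬x2) ∨ ((¬x4 ∨ ¬¬x3) ∧ ¬(¬x4 ∧ x3) ∧ ¬¬x1 ∧ x2)   (De Morgan)
≡ (((x4 ∧ ¬x3) ∨ (¬x4 ∧ x3) ∨ ¬x1) ∧ ¬x2) ∨ ((¬x4 ∨ x3) ∧ ¬(¬x4 ∧ x3) ∧ ¬¬x1 ∧ x2)   (double negation)
≡ (((x4 ∧ ¬x3) ∨ (¬x4 ∧ x3) ∨ ¬x1) ∧ ¬x2) ∨ ((¬x4 ∨ x3) ∧ (¬¬x4 ∨ ¬x3) ∧ ¬¬x1 ∧ x2)   (De Morgan)
≡ (((x4 ∧ ¬x3) ∨ (¬x4 ∧ x3) ∨ ¬x1) ∧ ¬x2) ∨ ((¬x4 ∨ x3) ∧ (x4 ∨ ¬x3) ∧ ¬¬x1 ∧ x2)   (double negation)
≡ (((x4 ∧ ¬x3) ∨ (¬x4 ∧ x3) ∨ ¬x1) ∧ ¬x2) ∨ ((¬x4 ∨ x3) ∧ (x4 ∨ ¬x3) ∧ x1 ∧ x2)   (double negation)
≡ (x4 ∧ ¬x3 ∧ ¬x2) ∨ (¬x4 ∧ x3 ∧ ¬x2) ∨ (¬x1 ∧ ¬x2) ∨ (¬x4 ∧ x4 ∧ x1 ∧ x2) ∨ (¬x4 ∧ ¬x3 ∧ x1 ∧ x2) ∨ (x3 ∧ x4 ∧ x1 ∧ x2) ∨ (x3 ∧ ¬x3 ∧ x1 ∧ x2)   (distribute ∧ over ∨)
≡ (x4 ∧ ¬x3 ∧ ¬x2) ∨ (¬x4 ∧ x3 ∧ ¬x2) ∨ (¬x1 ∧ ¬x2) ∨ (¬x4 ∧ ¬x3 ∧ x1 ∧ x2) ∨ (x3 ∧ x4 ∧ x1 ∧ x2)   (simplify)

(x4 ∧ ¬x3 ∧ ¬x2) ∨ (¬x4 ∧ x3 ∧ ¬x2) ∨ (¬x1 ∧ ¬x2) ∨ (¬x4 ∧ ¬x3 ∧ x1 ∧ x2) ∨ (x3 ∧ x4 ∧ x1 ∧ x2)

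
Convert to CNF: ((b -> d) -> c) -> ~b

(~b | d) & (~c | ~b)

((b -> d) -> c) -> ~b
⇔ ~((b -> d) -> c) | ~b   [eliminate ->]
⇔ ~(~(b -> d) | c) | ~b   [eliminate ->]
⇔ ~(~(~b | d) | c) | ~b   [eliminate ->]
⇔ (~~(~b | d) & ~c) | ~b   [De Morgan]
⇔ ((~b | d) & ~c) | ~b   [double negation]
⇔ (~b | d | ~b) & (~c | ~b)   [distribute | over &]
⇔ (~b | d) & (~c | ~b)   [simplify]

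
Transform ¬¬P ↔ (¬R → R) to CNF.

(¬P ∨ R) ∧ (¬R ∨ P)

¬¬P ↔ (¬R → R)
≡ (¬¬P → (¬R → R)) ∧ ((¬R → R) → ¬¬P)
≡ (¬¬¬P ∨ (¬R → R)) ∧ ((¬R → R) → ¬¬P)
≡ (¬¬¬P ∨ ¬¬R ∨ R) ∧ ((¬R → R) → ¬¬P)
≡ (¬¬¬P ∨ ¬¬R ∨ R) ∧ (¬(¬R → R) ∨ ¬¬P)
≡ (¬¬¬P ∨ ¬¬R ∨ R) ∧ (¬(¬¬R ∨ R) ∨ ¬¬P)
≡ (¬P ∨ ¬¬R ∨ R) ∧ (¬(¬¬R ∨ R) ∨ ¬¬P)
≡ (¬P ∨ R ∨ R) ∧ (¬(¬¬R ∨ R) ∨ ¬¬P)
≡ (¬P ∨ R ∨ R) ∧ ((¬¬¬R ∧ ¬R) ∨ ¬¬P)
≡ (¬P ∨ R ∨ R) ∧ ((¬R ∧ ¬R) ∨ ¬¬P)
≡ (¬P ∨ R ∨ R) ∧ ((¬R ∧ ¬R) ∨ P)
≡ (¬P ∨ R ∨ R) ∧ (¬R ∨ P) ∧ (¬R ∨ P)
≡ (¬P ∨ R) ∧ (¬R ∨ P)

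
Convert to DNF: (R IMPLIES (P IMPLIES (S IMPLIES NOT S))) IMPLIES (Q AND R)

(R IMPLIES (P IMPLIES (S IMPLIES NOT S))) IMPLIES (Q AND R)
⇔ NOT (R IMPLIES (P IMPLIES (S IMPLIES NOT S))) OR (Q AND R)   [eliminate IMPLIES]
⇔ NOT (NOT R OR (P IMPLIES (S IMPLIES NOT S))) OR (Q AND R)   [eliminate IMPLIES]
⇔ NOT (NOT R OR NOT P OR (S IMPLIES NOT S)) OR (Q AND R)   [eliminate IMPLIES]
⇔ NOT (NOT R OR NOT P OR NOT S OR NOT S) OR (Q AND R)   [eliminate IMPLIES]
⇔ (NOT NOT R AND NOT NOT P AND NOT NOT S AND NOT NOT S) OR (Q AND R)   [De Morgan]
⇔ (R AND NOT NOT P AND NOT NOT S AND NOT NOT S) OR (Q AND R)   [double negation]
⇔ (R AND P AND NOT NOT S AND NOT NOT S) OR (Q AND R)   [double negation]
⇔ (R AND P AND S AND NOT NOT S) OR (Q AND R)   [double negation]
⇔ (R AND P AND S AND S) OR (Q AND R)   [double negation]
⇔ (R AND P AND S) OR (Q AND R)   [simplify]

(R AND P AND S) OR (Q AND R)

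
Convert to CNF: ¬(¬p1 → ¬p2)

¬p1 ∧ p2

¬(¬p1 → ¬p2)
≡ ¬(¬¬p1 ∨ ¬p2)   (eliminate →)
≡ ¬¬¬p1 ∧ ¬¬p2   (De Morgan)
≡ ¬p1 ∧ ¬¬p2   (double negation)
≡ ¬p1 ∧ p2   (double negation)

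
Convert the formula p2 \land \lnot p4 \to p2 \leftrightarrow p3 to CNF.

(p2 \lor p3) \land (\lnot p4 \lor p3) \land (\lnot p2 \lor p3)

p2 \land \lnot p4 \to p2 \leftrightarrow p3
≡ ((p2 \land \lnot p4 \to p2) \to p3) \land (p3 \to (p2 \land \lnot p4 \to p2))   [eliminate \leftrightarrow]
≡ (\lnot (p2 \land \lnot p4 \to p2) \lor p3) \land (p3 \to (p2 \land \lnot p4 \to p2))   [eliminate \to]
≡ (\lnot (\lnot (p2 \land \lnot p4) \lor p2) \lor p3) \land (p3 \to (p2 \land \lnot p4 \to p2))   [eliminate \to]
≡ (\lnot (\lnot (p2 \land \lnot p4) \lor p2) \lor p3) \land (\lnot p3 \lor (p2 \land \lnot p4 \to p2))   [eliminate \to]
≡ (\lnot (\lnot (p2 \land \lnot p4) \lor p2) \lor p3) \land (\lnot p3 \lor \lnot (p2 \land \lnot p4) \lor p2)   [eliminate \to]
≡ (\lnot \lnot (p2 \land \lnot p4) \land \lnot p2 \lor p3) \land (\lnot p3 \lor \lnot (p2 \land \lnot p4) \lor p2)   [De Morgan]
≡ (p2 \land \lnot p4 \land \lnot p2 \lor p3) \land (\lnot p3 \lor \lnot (p2 \land \lnot p4) \lor p2)   [double negation]
≡ (p2 \land \lnot p4 \land \lnot p2 \lor p3) \land (\lnot p3 \lor \lnot p2 \lor \lnot \lnot p4 \lor p2)   [De Morgan]
≡ (p2 \land \lnot p4 \land \lnot p2 \lor p3) \land (\lnot p3 \lor \lnot p2 \lor p4 \lor p2)   [double negation]
≡ (p2 \lor p3) \land (\lnot p4 \lor p3) \land (\lnot p2 \lor p3) \land (\lnot p3 \lor \lnot p2 \lor p4 \lor p2)   [distribute \lor over \land]
≡ (p2 \lor p3) \land (\lnot p4 \lor p3) \land (\lnot p2 \lor p3)   [simplify]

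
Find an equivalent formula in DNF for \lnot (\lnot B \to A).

\lnot (\lnot B \to A)
≡ \lnot (\lnot \lnot B \lor A)   [eliminate \to]
≡ \lnot \lnot \lnot B \land \lnot A   [De Morgan]
≡ \lnot B \land \lnot A   [double negation]

\lnot B \land \lnot A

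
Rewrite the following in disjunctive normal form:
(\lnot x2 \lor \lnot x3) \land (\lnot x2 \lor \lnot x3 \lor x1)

\lnot x2 \lor \lnot x3

(\lnot x2 \lor \lnot x3) \land (\lnot x2 \lor \lnot x3 \lor x1)
⇔ (\lnot x2 \land \lnot x2) \lor (\lnot x2 \land \lnot x3) \lor (\lnot x2 \land x1) \lor (\lnot x3 \land \lnot x2) \lor (\lnot x3 \land \lnot x3) \lor (\lnot x3 \land x1)   — distribute \land over \lor
⇔ \lnot x2 \lor \lnot x3   — simplify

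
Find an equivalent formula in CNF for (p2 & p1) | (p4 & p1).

(p2 & p1) | (p4 & p1)
≡ (p2 | p4) & (p2 | p1) & (p1 | p4) & (p1 | p1)   (distribute | over &)
≡ (p2 | p4) & p1   (simplify)

(p2 | p4) & p1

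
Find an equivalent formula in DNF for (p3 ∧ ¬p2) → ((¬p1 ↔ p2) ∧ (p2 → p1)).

(p3 ∧ ¬p2) → ((¬p1 ↔ p2) ∧ (p2 → p1))
≡ ¬(p3 ∧ ¬p2) ∨ ((¬p1 ↔ p2) ∧ (p2 → p1))   [eliminate →]
≡ ¬(p3 ∧ ¬p2) ∨ ((¬p1 → p2) ∧ (p2 → ¬p1) ∧ (p2 → p1))   [eliminate ↔]
≡ ¬(p3 ∧ ¬p2) ∨ ((¬¬p1 ∨ p2) ∧ (p2 → ¬p1) ∧ (p2 → p1))   [eliminate →]
≡ ¬(p3 ∧ ¬p2) ∨ ((¬¬p1 ∨ p2) ∧ (¬p2 ∨ ¬p1) ∧ (p2 → p1))   [eliminate →]
≡ ¬(p3 ∧ ¬p2) ∨ ((¬¬p1 ∨ p2) ∧ (¬p2 ∨ ¬p1) ∧ (¬p2 ∨ p1))   [eliminate →]
≡ ¬p3 ∨ ¬¬p2 ∨ ((¬¬p1 ∨ p2) ∧ (¬p2 ∨ ¬p1) ∧ (¬p2 ∨ p1))   [De Morgan]
≡ ¬p3 ∨ p2 ∨ ((¬¬p1 ∨ p2) ∧ (¬p2 ∨ ¬p1) ∧ (¬p2 ∨ p1))   [double negation]
≡ ¬p3 ∨ p2 ∨ ((p1 ∨ p2) ∧ (¬p2 ∨ ¬p1) ∧ (¬p2 ∨ p1))   [double negation]
≡ ¬p3 ∨ p2 ∨ (p1 ∧ ¬p2 ∧ ¬p2) ∨ (p1 ∧ ¬p2 ∧ p1) ∨ (p1 ∧ ¬p1 ∧ ¬p2) ∨ (p1 ∧ ¬p1 ∧ p1) ∨ (p2 ∧ ¬p2 ∧ ¬p2) ∨ (p2 ∧ ¬p2 ∧ p1) ∨ (p2 ∧ ¬p1 ∧ ¬p2) ∨ (p2 ∧ ¬p1 ∧ p1)   [distribute ∧ over ∨]
≡ ¬p3 ∨ p2 ∨ (p1 ∧ ¬p2)   [simplify]

¬p3 ∨ p2 ∨ (p1 ∧ ¬p2)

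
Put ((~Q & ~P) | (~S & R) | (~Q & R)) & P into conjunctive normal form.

((~Q & ~P) | (~S & R) | (~Q & R)) & P
⇔ (~Q | ~S | ~Q) & (~Q | ~S | R) & (~Q | R | ~Q) & (~Q | R | R) & (~P | ~S | ~Q) & (~P | ~S | R) & (~P | R | ~Q) & (~P | R | R) & P   [distribute | over &]
⇔ (~Q | ~S) & (~Q | R) & (~P | R) & P   [simplify]

(~Q | ~S) & (~Q | R) & (~P | R) & P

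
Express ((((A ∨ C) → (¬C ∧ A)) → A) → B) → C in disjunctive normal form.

((((A ∨ C) → (¬C ∧ A)) → A) → B) → C
≡ ¬((((A ∨ C) → (¬C ∧ A)) → A) → B) ∨ C   [eliminate →]
≡ ¬(¬(((A ∨ C) → (¬C ∧ A)) → A) ∨ B) ∨ C   [eliminate →]
≡ ¬(¬(¬((A ∨ C) → (¬C ∧ A)) ∨ A) ∨ B) ∨ C   [eliminate →]
≡ ¬(¬(¬(¬(A ∨ C) ∨ (¬C ∧ A)) ∨ A) ∨ B) ∨ C   [eliminate →]
≡ (¬¬(¬(¬(A ∨ C) ∨ (¬C ∧ A)) ∨ A) ∧ ¬B) ∨ C   [De Morgan]
≡ ((¬(¬(A ∨ C) ∨ (¬C ∧ A)) ∨ A) ∧ ¬B) ∨ C   [double negation]
≡ (((¬¬(A ∨ C) ∧ ¬(¬C ∧ A)) ∨ A) ∧ ¬B) ∨ C   [De Morgan]
≡ ((((A ∨ C) ∧ ¬(¬C ∧ A)) ∨ A) ∧ ¬B) ∨ C   [double negation]
≡ ((((A ∨ C) ∧ (¬¬C ∨ ¬A)) ∨ A) ∧ ¬B) ∨ C   [De Morgan]
≡ ((((A ∨ C) ∧ (C ∨ ¬A)) ∨ A) ∧ ¬B) ∨ C   [double negation]
≡ (A ∧ C ∧ ¬B) ∨ (A ∧ ¬A ∧ ¬B) ∨ (C ∧ C ∧ ¬B) ∨ (C ∧ ¬A ∧ ¬B) ∨ (A ∧ ¬B) ∨ C   [distribute ∧ over ∨]
≡ (A ∧ ¬B) ∨ C   [simplify]

(A ∧ ¬B) ∨ C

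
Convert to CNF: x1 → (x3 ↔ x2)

(¬x1 ∨ ¬x3 ∨ x2) ∧ (¬x1 ∨ ¬x2 ∨ x3)

x1 → (x3 ↔ x2)
= ¬x1 ∨ (x3 ↔ x2)   [eliminate →]
= ¬x1 ∨ ((x3 → x2) ∧ (x2 → x3))   [eliminate ↔]
= ¬x1 ∨ ((¬x3 ∨ x2) ∧ (x2 → x3))   [eliminate →]
= ¬x1 ∨ ((¬x3 ∨ x2) ∧ (¬x2 ∨ x3))   [eliminate →]
= (¬x1 ∨ ¬x3 ∨ x2) ∧ (¬x1 ∨ ¬x2 ∨ x3)   [distribute ∨ over ∧]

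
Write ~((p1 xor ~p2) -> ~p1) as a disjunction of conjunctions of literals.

~((p1 xor ~p2) -> ~p1)
≡ ~(~(p1 xor ~p2) | ~p1)   [eliminate ->]
≡ ~(~((p1 & ~~p2) | (~p1 & ~p2)) | ~p1)   [expand xor]
≡ ~~((p1 & ~~p2) | (~p1 & ~p2)) & ~~p1   [De Morgan]
≡ ((p1 & ~~p2) | (~p1 & ~p2)) & ~~p1   [double negation]
≡ ((p1 & p2) | (~p1 & ~p2)) & ~~p1   [double negation]
≡ ((p1 & p2) | (~p1 & ~p2)) & p1   [double negation]
≡ (p1 & p2 & p1) | (~p1 & ~p2 & p1)   [distribute & over |]
≡ p1 & p2   [simplify]

p1 & p2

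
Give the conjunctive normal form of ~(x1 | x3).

~(x1 | x3)
⇔ ~x1 & ~x3   (De Morgan)

~x1 & ~x3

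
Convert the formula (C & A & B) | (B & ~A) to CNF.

(C | ~A) & B

(C & A & B) | (B & ~A)
⇔ (C | B) & (C | ~A) & (A | B) & (A | ~A) & (B | B) & (B | ~A)   [distribute | over &]
⇔ (C | ~A) & B   [simplify]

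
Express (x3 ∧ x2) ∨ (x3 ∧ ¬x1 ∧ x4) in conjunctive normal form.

x3 ∧ (x2 ∨ ¬x1) ∧ (x2 ∨ x4)

(x3 ∧ x2) ∨ (x3 ∧ ¬x1 ∧ x4)
= (x3 ∨ x3) ∧ (x3 ∨ ¬x1) ∧ (x3 ∨ x4) ∧ (x2 ∨ x3) ∧ (x2 ∨ ¬x1) ∧ (x2 ∨ x4)   [distribute ∨ over ∧]
= x3 ∧ (x2 ∨ ¬x1) ∧ (x2 ∨ x4)   [simplify]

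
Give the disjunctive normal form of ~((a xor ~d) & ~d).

(~d & a) | d

~((a xor ~d) & ~d)
⇔ ~(((a & ~~d) | (~a & ~d)) & ~d)   [expand xor]
⇔ ~((a & ~~d) | (~a & ~d)) | ~~d   [De Morgan]
⇔ (~(a & ~~d) & ~(~a & ~d)) | ~~d   [De Morgan]
⇔ ((~a | ~~~d) & ~(~a & ~d)) | ~~d   [De Morgan]
⇔ ((~a | ~d) & ~(~a & ~d)) | ~~d   [double negation]
⇔ ((~a | ~d) & (~~a | ~~d)) | ~~d   [De Morgan]
⇔ ((~a | ~d) & (a | ~~d)) | ~~d   [double negation]
⇔ ((~a | ~d) & (a | d)) | ~~d   [double negation]
⇔ ((~a | ~d) & (a | d)) | d   [double negation]
⇔ (~a & a) | (~a & d) | (~d & a) | (~d & d) | d   [distribute & over |]
⇔ (~d & a) | d   [simplify]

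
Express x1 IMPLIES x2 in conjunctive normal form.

NOT x1 OR x2

x1 IMPLIES x2
≡ NOT x1 OR x2   [eliminate IMPLIES]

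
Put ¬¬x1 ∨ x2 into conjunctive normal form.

¬¬x1 ∨ x2
= x1 ∨ x2   [double negation]

x1 ∨ x2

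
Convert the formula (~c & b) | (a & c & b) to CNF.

(~c & b) | (a & c & b)
≡ (~c | a) & (~c | c) & (~c | b) & (b | a) & (b | c) & (b | b)   (distribute | over &)
≡ (~c | a) & b   (simplify)

(~c | a) & b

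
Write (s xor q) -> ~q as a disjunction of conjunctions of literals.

(s xor q) -> ~q
⇔ ~(s xor q) | ~q   (eliminate ->)
⇔ ~((s & ~q) | (~s & q)) | ~q   (expand xor)
⇔ (~(s & ~q) & ~(~s & q)) | ~q   (De Morgan)
⇔ ((~s | ~~q) & ~(~s & q)) | ~q   (De Morgan)
⇔ ((~s | q) & ~(~s & q)) | ~q   (double negation)
⇔ ((~s | q) & (~~s | ~q)) | ~q   (De Morgan)
⇔ ((~s | q) & (s | ~q)) | ~q   (double negation)
⇔ (~s & s) | (~s & ~q) | (q & s) | (q & ~q) | ~q   (distribute & over |)
⇔ (q & s) | ~q   (simplify)

(q & s) | ~q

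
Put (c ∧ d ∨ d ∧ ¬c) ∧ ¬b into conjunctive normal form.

(c ∧ d ∨ d ∧ ¬c) ∧ ¬b
≡ (c ∨ d) ∧ (c ∨ ¬c) ∧ (d ∨ d) ∧ (d ∨ ¬c) ∧ ¬b   [distribute ∨ over ∧]
≡ d ∧ ¬b   [simplify]

d ∧ ¬b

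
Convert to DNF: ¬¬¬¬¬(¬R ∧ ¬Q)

R ∨ Q

¬¬¬¬¬(¬R ∧ ¬Q)
≡ ¬¬¬(¬R ∧ ¬Q)   [double negation]
≡ ¬(¬R ∧ ¬Q)   [double negation]
≡ ¬¬R ∨ ¬¬Q   [De Morgan]
≡ R ∨ ¬¬Q   [double negation]
≡ R ∨ Q   [double negation]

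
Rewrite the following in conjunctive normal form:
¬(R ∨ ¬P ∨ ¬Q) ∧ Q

¬(R ∨ ¬P ∨ ¬Q) ∧ Q
⇔ ¬R ∧ ¬¬P ∧ ¬¬Q ∧ Q   [De Morgan]
⇔ ¬R ∧ P ∧ ¬¬Q ∧ Q   [double negation]
⇔ ¬R ∧ P ∧ Q ∧ Q   [double negation]
⇔ ¬R ∧ P ∧ Q   [simplify]

¬R ∧ P ∧ Q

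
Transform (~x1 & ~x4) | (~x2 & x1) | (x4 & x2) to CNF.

(~x1 & ~x4) | (~x2 & x1) | (x4 & x2)
≡ (~x1 | ~x2 | x4) & (~x1 | ~x2 | x2) & (~x1 | x1 | x4) & (~x1 | x1 | x2) & (~x4 | ~x2 | x4) & (~x4 | ~x2 | x2) & (~x4 | x1 | x4) & (~x4 | x1 | x2)   [distribute | over &]
≡ (~x1 | ~x2 | x4) & (~x4 | x1 | x2)   [simplify]

(~x1 | ~x2 | x4) & (~x4 | x1 | x2)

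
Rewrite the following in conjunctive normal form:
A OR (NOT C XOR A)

A OR NOT C

A OR (NOT C XOR A)
= A OR ((NOT C OR A) AND NOT (NOT C AND A))   [expand XOR]
= A OR ((NOT C OR A) AND (NOT NOT C OR NOT A))   [De Morgan]
= A OR ((NOT C OR A) AND (C OR NOT A))   [double negation]
= (A OR NOT C OR A) AND (A OR C OR NOT A)   [distribute OR over AND]
= A OR NOT C   [simplify]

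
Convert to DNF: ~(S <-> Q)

~(S <-> Q)
≡ ~((S -> Q) & (Q -> S))
≡ ~((~S | Q) & (Q -> S))
≡ ~((~S | Q) & (~Q | S))
≡ ~(~S | Q) | ~(~Q | S)
≡ (~~S & ~Q) | ~(~Q | S)
≡ (S & ~Q) | ~(~Q | S)
≡ (S & ~Q) | (~~Q & ~S)
≡ (S & ~Q) | (Q & ~S)

(S & ~Q) | (Q & ~S)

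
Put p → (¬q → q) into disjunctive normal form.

¬p ∨ q

p → (¬q → q)
≡ ¬p ∨ (¬q → q)   [eliminate →]
≡ ¬p ∨ ¬¬q ∨ q   [eliminate →]
≡ ¬p ∨ q ∨ q   [double negation]
≡ ¬p ∨ q   [simplify]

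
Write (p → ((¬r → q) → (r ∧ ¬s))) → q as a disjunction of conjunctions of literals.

(p → ((¬r → q) → (r ∧ ¬s))) → q
≡ ¬(p → ((¬r → q) → (r ∧ ¬s))) ∨ q
≡ ¬(¬p ∨ ((¬r → q) → (r ∧ ¬s))) ∨ q
≡ ¬(¬p ∨ ¬(¬r → q) ∨ (r ∧ ¬s)) ∨ q
≡ ¬(¬p ∨ ¬(¬¬r ∨ q) ∨ (r ∧ ¬s)) ∨ q
≡ (¬¬p ∧ ¬¬(¬¬r ∨ q) ∧ ¬(r ∧ ¬s)) ∨ q
≡ (p ∧ ¬¬(¬¬r ∨ q) ∧ ¬(r ∧ ¬s)) ∨ q
≡ (p ∧ (¬¬r ∨ q) ∧ ¬(r ∧ ¬s)) ∨ q
≡ (p ∧ (r ∨ q) ∧ ¬(r ∧ ¬s)) ∨ q
≡ (p ∧ (r ∨ q) ∧ (¬r ∨ ¬¬s)) ∨ q
≡ (p ∧ (r ∨ q) ∧ (¬r ∨ s)) ∨ q
≡ (p ∧ r ∧ ¬r) ∨ (p ∧ r ∧ s) ∨ (p ∧ q ∧ ¬r) ∨ (p ∧ q ∧ s) ∨ q
≡ (p ∧ r ∧ s) ∨ q

(p ∧ r ∧ s) ∨ q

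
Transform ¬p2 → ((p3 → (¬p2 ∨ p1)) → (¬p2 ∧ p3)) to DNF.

¬p2 → ((p3 → (¬p2 ∨ p1)) → (¬p2 ∧ p3))
= ¬¬p2 ∨ ((p3 → (¬p2 ∨ p1)) → (¬p2 ∧ p3))   [eliminate →]
= ¬¬p2 ∨ ¬(p3 → (¬p2 ∨ p1)) ∨ (¬p2 ∧ p3)   [eliminate →]
= ¬¬p2 ∨ ¬(¬p3 ∨ ¬p2 ∨ p1) ∨ (¬p2 ∧ p3)   [eliminate →]
= p2 ∨ ¬(¬p3 ∨ ¬p2 ∨ p1) ∨ (¬p2 ∧ p3)   [double negation]
= p2 ∨ (¬¬p3 ∧ ¬¬p2 ∧ ¬p1) ∨ (¬p2 ∧ p3)   [De Morgan]
= p2 ∨ (p3 ∧ ¬¬p2 ∧ ¬p1) ∨ (¬p2 ∧ p3)   [double negation]
= p2 ∨ (p3 ∧ p2 ∧ ¬p1) ∨ (¬p2 ∧ p3)   [double negation]
= p2 ∨ (¬p2 ∧ p3)   [simplify]

p2 ∨ (¬p2 ∧ p3)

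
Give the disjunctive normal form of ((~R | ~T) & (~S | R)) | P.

((~R | ~T) & (~S | R)) | P
= (~R & ~S) | (~R & R) | (~T & ~S) | (~T & R) | P   — distribute & over |
= (~R & ~S) | (~T & ~S) | (~T & R) | P   — simplify

(~R & ~S) | (~T & ~S) | (~T & R) | P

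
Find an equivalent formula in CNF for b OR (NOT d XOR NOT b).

b OR (NOT d XOR NOT b)
≡ b OR ((NOT d OR NOT b) AND NOT (NOT d AND NOT b))   [expand XOR]
≡ b OR ((NOT d OR NOT b) AND (NOT NOT d OR NOT NOT b))   [De Morgan]
≡ b OR ((NOT d OR NOT b) AND (d OR NOT NOT b))   [double negation]
≡ b OR ((NOT d OR NOT b) AND (d OR b))   [double negation]
≡ (b OR NOT d OR NOT b) AND (b OR d OR b)   [distribute OR over AND]
≡ b OR d   [simplify]

b OR d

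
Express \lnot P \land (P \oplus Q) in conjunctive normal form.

\lnot P \land (P \lor Q)

\lnot P \land (P \oplus Q)
≡ \lnot P \land (P \lor Q) \land \lnot (P \land Q)   [expand \oplus]
≡ \lnot P \land (P \lor Q) \land (\lnot P \lor \lnot Q)   [De Morgan]
≡ \lnot P \land (P \lor Q)   [simplify]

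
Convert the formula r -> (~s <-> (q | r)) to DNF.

r -> (~s <-> (q | r))
= ~r | (~s <-> (q | r))   [eliminate ->]
= ~r | ((~s -> (q | r)) & ((q | r) -> ~s))   [eliminate <->]
= ~r | ((~~s | q | r) & ((q | r) -> ~s))   [eliminate ->]
= ~r | ((~~s | q | r) & (~(q | r) | ~s))   [eliminate ->]
= ~r | ((s | q | r) & (~(q | r) | ~s))   [double negation]
= ~r | ((s | q | r) & ((~q & ~r) | ~s))   [De Morgan]
= ~r | (s & ~q & ~r) | (s & ~s) | (q & ~q & ~r) | (q & ~s) | (r & ~q & ~r) | (r & ~s)   [distribute & over |]
= ~r | (q & ~s) | (r & ~s)   [simplify]

~r | (q & ~s) | (r & ~s)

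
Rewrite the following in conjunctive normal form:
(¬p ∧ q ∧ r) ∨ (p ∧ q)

q ∧ (r ∨ p)

(¬p ∧ q ∧ r) ∨ (p ∧ q)
= (¬p ∨ p) ∧ (¬p ∨ q) ∧ (q ∨ p) ∧ (q ∨ q) ∧ (r ∨ p) ∧ (r ∨ q)
= q ∧ (r ∨ p)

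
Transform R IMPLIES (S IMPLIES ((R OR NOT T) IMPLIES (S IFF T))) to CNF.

R IMPLIES (S IMPLIES ((R OR NOT T) IMPLIES (S IFF T)))
≡ NOT R OR (S IMPLIES ((R OR NOT T) IMPLIES (S IFF T)))   [eliminate IMPLIES]
≡ NOT R OR NOT S OR ((R OR NOT T) IMPLIES (S IFF T))   [eliminate IMPLIES]
≡ NOT R OR NOT S OR NOT (R OR NOT T) OR (S IFF T)   [eliminate IMPLIES]
≡ NOT R OR NOT S OR NOT (R OR NOT T) OR ((S IMPLIES T) AND (T IMPLIES S))   [eliminate IFF]
≡ NOT R OR NOT S OR NOT (R OR NOT T) OR ((NOT S OR T) AND (T IMPLIES S))   [eliminate IMPLIES]
≡ NOT R OR NOT S OR NOT (R OR NOT T) OR ((NOT S OR T) AND (NOT T OR S))   [eliminate IMPLIES]
≡ NOT R OR NOT S OR (NOT R AND NOT NOT T) OR ((NOT S OR T) AND (NOT T OR S))   [De Morgan]
≡ NOT R OR NOT S OR (NOT R AND T) OR ((NOT S OR T) AND (NOT T OR S))   [double negation]
≡ (NOT R OR NOT S OR NOT R OR NOT S OR T) AND (NOT R OR NOT S OR NOT R OR NOT T OR S) AND (NOT R OR NOT S OR T OR NOT S OR T) AND (NOT R OR NOT S OR T OR NOT T OR S)   [distribute OR over AND]
≡ NOT R OR NOT S OR T   [simplify]

NOT R OR NOT S OR T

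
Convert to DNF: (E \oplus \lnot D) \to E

(\lnot E \land D) \lor E

(E \oplus \lnot D) \to E
⇔ \lnot (E \oplus \lnot D) \lor E   [eliminate \to]
⇔ \lnot ((E \land \lnot \lnot D) \lor (\lnot E \land \lnot D)) \lor E   [expand \oplus]
⇔ (\lnot (E \land \lnot \lnot D) \land \lnot (\lnot E \land \lnot D)) \lor E   [De Morgan]
⇔ ((\lnot E \lor \lnot \lnot \lnot D) \land \lnot (\lnot E \land \lnot D)) \lor E   [De Morgan]
⇔ ((\lnot E \lor \lnot D) \land \lnot (\lnot E \land \lnot D)) \lor E   [double negation]
⇔ ((\lnot E \lor \lnot D) \land (\lnot \lnot E \lor \lnot \lnot D)) \lor E   [De Morgan]
⇔ ((\lnot E \lor \lnot D) \land (E \lor \lnot \lnot D)) \lor E   [double negation]
⇔ ((\lnot E \lor \lnot D) \land (E \lor D)) \lor E   [double negation]
⇔ (\lnot E \land E) \lor (\lnot E \land D) \lor (\lnot D \land E) \lor (\lnot D \land D) \lor E   [distribute \land over \lor]
⇔ (\lnot E \land D) \lor E   [simplify]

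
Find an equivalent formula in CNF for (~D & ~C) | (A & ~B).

(~D & ~C) | (A & ~B)
≡ (~D | A) & (~D | ~B) & (~C | A) & (~C | ~B)   [distribute | over &]

(~D | A) & (~D | ~B) & (~C | A) & (~C | ~B)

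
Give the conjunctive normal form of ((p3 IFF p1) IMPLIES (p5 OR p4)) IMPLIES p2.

((p3 IFF p1) IMPLIES (p5 OR p4)) IMPLIES p2
≡ NOT ((p3 IFF p1) IMPLIES (p5 OR p4)) OR p2   [eliminate IMPLIES]
≡ NOT (NOT (p3 IFF p1) OR p5 OR p4) OR p2   [eliminate IMPLIES]
≡ NOT (NOT ((p3 IMPLIES p1) AND (p1 IMPLIES p3)) OR p5 OR p4) OR p2   [eliminate IFF]
≡ NOT (NOT ((NOT p3 OR p1) AND (p1 IMPLIES p3)) OR p5 OR p4) OR p2   [eliminate IMPLIES]
≡ NOT (NOT ((NOT p3 OR p1) AND (NOT p1 OR p3)) OR p5 OR p4) OR p2   [eliminate IMPLIES]
≡ (NOT NOT ((NOT p3 OR p1) AND (NOT p1 OR p3)) AND NOT p5 AND NOT p4) OR p2   [De Morgan]
≡ ((NOT p3 OR p1) AND (NOT p1 OR p3) AND NOT p5 AND NOT p4) OR p2   [double negation]
≡ (NOT p3 OR p1 OR p2) AND (NOT p1 OR p3 OR p2) AND (NOT p5 OR p2) AND (NOT p4 OR p2)   [distribute OR over AND]

(NOT p3 OR p1 OR p2) AND (NOT p1 OR p3 OR p2) AND (NOT p5 OR p2) AND (NOT p4 OR p2)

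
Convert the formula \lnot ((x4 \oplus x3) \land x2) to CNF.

\lnot ((x4 \oplus x3) \land x2)
≡ \lnot ((x4 \lor x3) \land \lnot (x4 \land x3) \land x2)   [expand \oplus]
≡ \lnot (x4 \lor x3) \lor \lnot \lnot (x4 \land x3) \lor \lnot x2   [De Morgan]
≡ (\lnot x4 \land \lnot x3) \lor \lnot \lnot (x4 \land x3) \lor \lnot x2   [De Morgan]
≡ (\lnot x4 \land \lnot x3) \lor (x4 \land x3) \lor \lnot x2   [double negation]
≡ (\lnot x4 \lor x4 \lor \lnot x2) \land (\lnot x4 \lor x3 \lor \lnot x2) \land (\lnot x3 \lor x4 \lor \lnot x2) \land (\lnot x3 \lor x3 \lor \lnot x2)   [distribute \lor over \land]
≡ (\lnot x4 \lor x3 \lor \lnot x2) \land (\lnot x3 \lor x4 \lor \lnot x2)   [simplify]

(\lnot x4 \lor x3 \lor \lnot x2) \land (\lnot x3 \lor x4 \lor \lnot x2)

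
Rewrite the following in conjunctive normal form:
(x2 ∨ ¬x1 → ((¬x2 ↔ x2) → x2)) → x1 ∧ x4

(x2 ∨ x1) ∧ (x2 ∨ x4) ∧ (¬x2 ∨ x1) ∧ (¬x2 ∨ x4)

(x2 ∨ ¬x1 → ((¬x2 ↔ x2) → x2)) → x1 ∧ x4
≡ ¬(x2 ∨ ¬x1 → ((¬x2 ↔ x2) → x2)) ∨ x1 ∧ x4   — eliminate →
≡ ¬(¬(x2 ∨ ¬x1) ∨ ((¬x2 ↔ x2) → x2)) ∨ x1 ∧ x4   — eliminate →
≡ ¬(¬(x2 ∨ ¬x1) ∨ ¬(¬x2 ↔ x2) ∨ x2) ∨ x1 ∧ x4   — eliminate →
≡ ¬(¬(x2 ∨ ¬x1) ∨ ¬((¬x2 → x2) ∧ (x2 → ¬x2)) ∨ x2) ∨ x1 ∧ x4   — eliminate ↔
≡ ¬(¬(x2 ∨ ¬x1) ∨ ¬((¬¬x2 ∨ x2) ∧ (x2 → ¬x2)) ∨ x2) ∨ x1 ∧ x4   — eliminate →
≡ ¬(¬(x2 ∨ ¬x1) ∨ ¬((¬¬x2 ∨ x2) ∧ (¬x2 ∨ ¬x2)) ∨ x2) ∨ x1 ∧ x4   — eliminate →
≡ ¬¬(x2 ∨ ¬x1) ∧ ¬¬((¬¬x2 ∨ x2) ∧ (¬x2 ∨ ¬x2)) ∧ ¬x2 ∨ x1 ∧ x4   — De Morgan
≡ (x2 ∨ ¬x1) ∧ ¬¬((¬¬x2 ∨ x2) ∧ (¬x2 ∨ ¬x2)) ∧ ¬x2 ∨ x1 ∧ x4   — double negation
≡ (x2 ∨ ¬x1) ∧ (¬¬x2 ∨ x2) ∧ (¬x2 ∨ ¬x2) ∧ ¬x2 ∨ x1 ∧ x4   — double negation
≡ (x2 ∨ ¬x1) ∧ (x2 ∨ x2) ∧ (¬x2 ∨ ¬x2) ∧ ¬x2 ∨ x1 ∧ x4   — double negation
≡ (x2 ∨ ¬x1 ∨ x1) ∧ (x2 ∨ ¬x1 ∨ x4) ∧ (x2 ∨ x2 ∨ x1) ∧ (x2 ∨ x2 ∨ x4) ∧ (¬x2 ∨ ¬x2 ∨ x1) ∧ (¬x2 ∨ ¬x2 ∨ x4) ∧ (¬x2 ∨ x1) ∧ (¬x2 ∨ x4)   — distribute ∨ over ∧
≡ (x2 ∨ x1) ∧ (x2 ∨ x4) ∧ (¬x2 ∨ x1) ∧ (¬x2 ∨ x4)   — simplify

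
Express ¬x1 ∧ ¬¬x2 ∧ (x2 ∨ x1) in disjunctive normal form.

¬x1 ∧ ¬¬x2 ∧ (x2 ∨ x1)
≡ ¬x1 ∧ x2 ∧ (x2 ∨ x1)   [double negation]
≡ (¬x1 ∧ x2 ∧ x2) ∨ (¬x1 ∧ x2 ∧ x1)   [distribute ∧ over ∨]
≡ ¬x1 ∧ x2   [simplify]

¬x1 ∧ x2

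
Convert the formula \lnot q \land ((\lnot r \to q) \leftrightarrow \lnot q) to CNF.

\lnot q \land ((\lnot r \to q) \leftrightarrow \lnot q)
≡ \lnot q \land ((\lnot r \to q) \to \lnot q) \land (\lnot q \to (\lnot r \to q))   — eliminate \leftrightarrow
≡ \lnot q \land (\lnot (\lnot r \to q) \lor \lnot q) \land (\lnot q \to (\lnot r \to q))   — eliminate \to
≡ \lnot q \land (\lnot (\lnot \lnot r \lor q) \lor \lnot q) \land (\lnot q \to (\lnot r \to q))   — eliminate \to
≡ \lnot q \land (\lnot (\lnot \lnot r \lor q) \lor \lnot q) \land (\lnot \lnot q \lor (\lnot r \to q))   — eliminate \to
≡ \lnot q \land (\lnot (\lnot \lnot r \lor q) \lor \lnot q) \land (\lnot \lnot q \lor \lnot \lnot r \lor q)   — eliminate \to
≡ \lnot q \land ((\lnot \lnot \lnot r \land \lnot q) \lor \lnot q) \land (\lnot \lnot q \lor \lnot \lnot r \lor q)   — De Morgan
≡ \lnot q \land ((\lnot r \land \lnot q) \lor \lnot q) \land (\lnot \lnot q \lor \lnot \lnot r \lor q)   — double negation
≡ \lnot q \land ((\lnot r \land \lnot q) \lor \lnot q) \land (q \lor \lnot \lnot r \lor q)   — double negation
≡ \lnot q \land ((\lnot r \land \lnot q) \lor \lnot q) \land (q \lor r \lor q)   — double negation
≡ \lnot q \land (\lnot r \lor \lnot q) \land (\lnot q \lor \lnot q) \land (q \lor r \lor q)   — distribute \lor over \land
≡ \lnot q \land (q \lor r)   — simplify

\lnot q \land (q \lor r)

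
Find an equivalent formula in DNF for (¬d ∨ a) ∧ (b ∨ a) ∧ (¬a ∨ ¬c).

(¬d ∨ a) ∧ (b ∨ a) ∧ (¬a ∨ ¬c)
≡ (¬d ∧ b ∧ ¬a) ∨ (¬d ∧ b ∧ ¬c) ∨ (¬d ∧ a ∧ ¬a) ∨ (¬d ∧ a ∧ ¬c) ∨ (a ∧ b ∧ ¬a) ∨ (a ∧ b ∧ ¬c) ∨ (a ∧ a ∧ ¬a) ∨ (a ∧ a ∧ ¬c)   [distribute ∧ over ∨]
≡ (¬d ∧ b ∧ ¬a) ∨ (¬d ∧ b ∧ ¬c) ∨ (a ∧ ¬c)   [simplify]

(¬d ∧ b ∧ ¬a) ∨ (¬d ∧ b ∧ ¬c) ∨ (a ∧ ¬c)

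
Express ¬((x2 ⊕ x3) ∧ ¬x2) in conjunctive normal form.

¬((x2 ⊕ x3) ∧ ¬x2)
≡ ¬((x2 ∨ x3) ∧ ¬(x2 ∧ x3) ∧ ¬x2)   [expand ⊕]
≡ ¬(x2 ∨ x3) ∨ ¬¬(x2 ∧ x3) ∨ ¬¬x2   [De Morgan]
≡ (¬x2 ∧ ¬x3) ∨ ¬¬(x2 ∧ x3) ∨ ¬¬x2   [De Morgan]
≡ (¬x2 ∧ ¬x3) ∨ (x2 ∧ x3) ∨ ¬¬x2   [double negation]
≡ (¬x2 ∧ ¬x3) ∨ (x2 ∧ x3) ∨ x2   [double negation]
≡ (¬x2 ∨ x2 ∨ x2) ∧ (¬x2 ∨ x3 ∨ x2) ∧ (¬x3 ∨ x2 ∨ x2) ∧ (¬x3 ∨ x3 ∨ x2)   [distribute ∨ over ∧]
≡ ¬x3 ∨ x2   [simplify]

¬x3 ∨ x2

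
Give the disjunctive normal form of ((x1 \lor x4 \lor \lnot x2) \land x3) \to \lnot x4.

\lnot x3 \lor \lnot x4

((x1 \lor x4 \lor \lnot x2) \land x3) \to \lnot x4
≡ \lnot ((x1 \lor x4 \lor \lnot x2) \land x3) \lor \lnot x4
≡ \lnot (x1 \lor x4 \lor \lnot x2) \lor \lnot x3 \lor \lnot x4
≡ (\lnot x1 \land \lnot x4 \land \lnot \lnot x2) \lor \lnot x3 \lor \lnot x4
≡ (\lnot x1 \land \lnot x4 \land x2) \lor \lnot x3 \lor \lnot x4
≡ \lnot x3 \lor \lnot x4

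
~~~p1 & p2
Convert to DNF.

~~~p1 & p2
= ~p1 & p2   (double negation)

~p1 & p2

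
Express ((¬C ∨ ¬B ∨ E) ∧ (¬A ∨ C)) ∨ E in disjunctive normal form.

((¬C ∨ ¬B ∨ E) ∧ (¬A ∨ C)) ∨ E
≡ (¬C ∧ ¬A) ∨ (¬C ∧ C) ∨ (¬B ∧ ¬A) ∨ (¬B ∧ C) ∨ (E ∧ ¬A) ∨ (E ∧ C) ∨ E   [distribute ∧ over ∨]
≡ (¬C ∧ ¬A) ∨ (¬B ∧ ¬A) ∨ (¬B ∧ C) ∨ E   [simplify]

(¬C ∧ ¬A) ∨ (¬B ∧ ¬A) ∨ (¬B ∧ C) ∨ E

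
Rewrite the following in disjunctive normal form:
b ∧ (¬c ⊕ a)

b ∧ (¬c ⊕ a)
≡ b ∧ ((¬c ∧ ¬a) ∨ (¬¬c ∧ a))   — expand ⊕
≡ b ∧ ((¬c ∧ ¬a) ∨ (c ∧ a))   — double negation
≡ (b ∧ ¬c ∧ ¬a) ∨ (b ∧ c ∧ a)   — distribute ∧ over ∨

(b ∧ ¬c ∧ ¬a) ∨ (b ∧ c ∧ a)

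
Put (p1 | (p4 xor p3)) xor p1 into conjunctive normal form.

(p1 | p4 | p3) & (p1 | ~p4 | ~p3) & ~p1

(p1 | (p4 xor p3)) xor p1
≡ (p1 | (p4 xor p3) | p1) & ~((p1 | (p4 xor p3)) & p1)   (expand xor)
≡ (p1 | ((p4 | p3) & ~(p4 & p3)) | p1) & ~((p1 | (p4 xor p3)) & p1)   (expand xor)
≡ (p1 | ((p4 | p3) & ~(p4 & p3)) | p1) & ~((p1 | ((p4 | p3) & ~(p4 & p3))) & p1)   (expand xor)
≡ (p1 | ((p4 | p3) & (~p4 | ~p3)) | p1) & ~((p1 | ((p4 | p3) & ~(p4 & p3))) & p1)   (De Morgan)
≡ (p1 | ((p4 | p3) & (~p4 | ~p3)) | p1) & (~(p1 | ((p4 | p3) & ~(p4 & p3))) | ~p1)   (De Morgan)
≡ (p1 | ((p4 | p3) & (~p4 | ~p3)) | p1) & ((~p1 & ~((p4 | p3) & ~(p4 & p3))) | ~p1)   (De Morgan)
≡ (p1 | ((p4 | p3) & (~p4 | ~p3)) | p1) & ((~p1 & (~(p4 | p3) | ~~(p4 & p3))) | ~p1)   (De Morgan)
≡ (p1 | ((p4 | p3) & (~p4 | ~p3)) | p1) & ((~p1 & ((~p4 & ~p3) | ~~(p4 & p3))) | ~p1)   (De Morgan)
≡ (p1 | ((p4 | p3) & (~p4 | ~p3)) | p1) & ((~p1 & ((~p4 & ~p3) | (p4 & p3))) | ~p1)   (double negation)
≡ (p1 | p4 | p3 | p1) & (p1 | ~p4 | ~p3 | p1) & (~p1 | ~p1) & (~p4 | p4 | ~p1) & (~p4 | p3 | ~p1) & (~p3 | p4 | ~p1) & (~p3 | p3 | ~p1)   (distribute | over &)
≡ (p1 | p4 | p3) & (p1 | ~p4 | ~p3) & ~p1   (simplify)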